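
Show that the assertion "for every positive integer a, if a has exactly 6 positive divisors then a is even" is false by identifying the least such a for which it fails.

A counterexample is any positive integer a such that a has exactly 6 positive divisors but a is odd; we check each in order.
For a = 12, 18, 20, 28, 32, 44 the conclusion holds.
a = 45: divisors of 45: 1, 3, 5, 9, 15, 45; 45 is odd.

a = 45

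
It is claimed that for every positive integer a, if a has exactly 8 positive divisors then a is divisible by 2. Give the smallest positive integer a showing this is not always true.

For a = 24, 30, 40, 42, …, 88, 102, 104 the conclusion holds.
a = 105: τ(105) = 8; 105 mod 2 = 1.
So a = 105 is the smallest counterexample.

a = 105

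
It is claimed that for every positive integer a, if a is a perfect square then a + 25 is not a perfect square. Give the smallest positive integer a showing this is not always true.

a = 144

A counterexample is any positive integer a such that a is a perfect square but a + 25 is a perfect square; we check each in order.
For a = 1, 4, 9, 16, …, 81, 100, 121 the conclusion holds.
a = 144: 144 = 12² and 144 + 25 = 169 = 13².
So a = 144 is the smallest counterexample.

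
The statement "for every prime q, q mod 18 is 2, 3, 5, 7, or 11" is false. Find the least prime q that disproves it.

q = 13

A counterexample is any prime q such that the claim fails; we check each in order.
q = 2: 2 mod 18 = 2.
q = 3: 3 mod 18 = 3.
q = 5: 5 mod 18 = 5.
q = 7: 7 mod 18 = 7.
q = 11: 11 mod 18 = 11.
q = 13: 13 mod 18 = 13 — not in {2, 3, 5, 7, 11}.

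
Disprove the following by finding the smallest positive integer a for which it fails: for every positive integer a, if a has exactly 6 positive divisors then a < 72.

We need the least positive integer a for which a has exactly 6 positive divisors but the claim fails.
The first 11 eligible values, up to a = 68, all satisfy the conclusion.
a = 75: τ(75) = 6; 75 ≥ 72.
Thus a = 75 disproves the claim, and no smaller a works.

a = 75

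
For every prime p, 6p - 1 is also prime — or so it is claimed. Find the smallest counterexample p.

We need the least prime p for which 6p - 1 is not prime.
For p = 2, 3, 5, 7 the conclusion holds.
p = 11: 6p - 1 = 65 = 5 × 13, not prime.
Hence p = 11 is a counterexample.

p = 11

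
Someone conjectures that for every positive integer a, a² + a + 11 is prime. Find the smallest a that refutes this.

a = 10

A counterexample is any positive integer a such that a² + a + 11 is not prime; we check each in order.
For a = 1, 2, 3, 4, 5, 6, 7, 8, 9 the conclusion holds.
a = 10: a² + a + 11 = 121 = 11 × 11, composite.
Thus a = 10 disproves the claim, and no smaller a works.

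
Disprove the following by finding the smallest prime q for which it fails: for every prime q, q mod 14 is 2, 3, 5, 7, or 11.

q = 13

A counterexample is any prime q such that the claim fails; we check each in order.
q = 2: 2 mod 14 = 2.
q = 3: 3 mod 14 = 3.
q = 5: 5 mod 14 = 5.
q = 7: 7 mod 14 = 7.
q = 11: 11 mod 14 = 11.
q = 13: 13 mod 14 = 13 — not in {2, 3, 5, 7, 11}.
Hence q = 13 is a counterexample.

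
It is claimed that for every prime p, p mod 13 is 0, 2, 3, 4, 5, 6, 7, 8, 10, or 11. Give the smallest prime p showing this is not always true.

The first 15 eligible values, up to p = 47, all satisfy the conclusion.
p = 53: 53 mod 13 = 1 — not in {0, 2, 3, 4, 5, 6, 7, 8, 10, 11}.
Hence p = 53 is a counterexample.

p = 53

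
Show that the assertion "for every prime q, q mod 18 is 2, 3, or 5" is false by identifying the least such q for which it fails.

Check each prime q in order until the claim fails.
q = 2: 2 mod 18 = 2.
q = 3: 3 mod 18 = 3.
q = 5: 5 mod 18 = 5.
q = 7: 7 mod 18 = 7 — not in {2, 3, 5}.

q = 7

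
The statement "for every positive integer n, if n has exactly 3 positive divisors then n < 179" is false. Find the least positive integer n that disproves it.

n = 289

For n = 4, 9, 25, 49, 121, 169 the conclusion holds.
n = 289: τ(289) = 3; 289 ≥ 179.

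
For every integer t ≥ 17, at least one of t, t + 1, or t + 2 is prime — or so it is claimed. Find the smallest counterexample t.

We need the least integer t ≥ 17 for which t, t + 1, t + 2 are all composite.
For t = 17, 18, 19 the conclusion holds.
t = 20: 20 = 2 × 10; 21 = 3 × 7; 22 = 2 × 11 — all composite.

t = 20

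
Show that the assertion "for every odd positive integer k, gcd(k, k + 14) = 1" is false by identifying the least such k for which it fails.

A counterexample is any odd positive integer k such that gcd(k, k + 14) > 1; we check each in order.
For k = 1, 3, 5 the conclusion holds.
k = 7: gcd(7, 21) = 7.

k = 7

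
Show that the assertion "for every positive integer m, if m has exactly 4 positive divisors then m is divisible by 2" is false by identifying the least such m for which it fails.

m = 15

A counterexample is any positive integer m such that m has exactly 4 positive divisors but m is not divisible by 2; we check each in order.
The first 4 eligible values, up to m = 14, all satisfy the conclusion.
m = 15: τ(15) = 4; 15 mod 2 = 1.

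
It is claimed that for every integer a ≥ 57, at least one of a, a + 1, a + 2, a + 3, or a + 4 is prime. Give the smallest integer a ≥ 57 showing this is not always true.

We need the least integer a ≥ 57 for which a, a + 1, a + 2, a + 3, a + 4 are all composite.
a = 57: 59 is prime.
a = 58: 59 is prime.
a = 59: 59 is prime.
a = 60: 61 is prime.
a = 61: 61 is prime.
a = 62: 62 = 2 × 31; 63 = 3 × 21; 64 = 2 × 32; 65 = 5 × 13; 66 = 2 × 33 — all composite.

a = 62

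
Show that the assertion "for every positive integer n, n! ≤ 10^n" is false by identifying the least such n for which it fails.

The first 24 eligible values, up to n = 24, all satisfy the conclusion.
n = 25: n! = 15511210043330985984000000 and 10^n = 10000000000000000000000000, so 15511210043330985984000000 > 10000000000000000000000000.

n = 25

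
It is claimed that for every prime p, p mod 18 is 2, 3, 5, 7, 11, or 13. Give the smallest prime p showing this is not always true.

p = 17

Check each prime p in order until the claim fails.
For p = 2, 3, 5, 7, 11, 13 the conclusion holds.
p = 17: 17 mod 18 = 17 — not in {2, 3, 5, 7, 11, 13}.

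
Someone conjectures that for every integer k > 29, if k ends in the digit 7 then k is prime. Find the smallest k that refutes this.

We need the least integer k > 29 for which k ends in the digit 7 but k is not prime.
For k = 37, 47 the conclusion holds.
k = 57: 57 ends in 7; 57 = 3 × 19, composite.

k = 57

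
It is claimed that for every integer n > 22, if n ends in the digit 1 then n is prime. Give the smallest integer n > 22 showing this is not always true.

n = 31: 31 ends in 1 and is prime.
n = 41: 41 ends in 1 and is prime.
n = 51: 51 ends in 1; 51 = 3 × 17, composite.
Hence n = 51 is a counterexample.

n = 51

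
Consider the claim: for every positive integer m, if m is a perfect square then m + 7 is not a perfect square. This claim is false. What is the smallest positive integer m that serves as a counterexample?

m = 9

A counterexample is any positive integer m such that m is a perfect square but m + 7 is a perfect square; we check each in order.
For m = 1, 4 the conclusion holds.
m = 9: 9 = 3² and 9 + 7 = 16 = 4².
Hence m = 9 is a counterexample.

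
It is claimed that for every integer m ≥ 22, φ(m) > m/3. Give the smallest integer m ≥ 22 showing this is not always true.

For m = 22, 23 the conclusion holds.
m = 24: φ(24) = 8 and 24/3 = 8, so φ(24) ≤ 24/3.
Hence m = 24 is a counterexample.

m = 24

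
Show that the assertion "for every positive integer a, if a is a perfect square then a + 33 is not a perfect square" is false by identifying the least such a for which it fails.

a = 16

A counterexample is any positive integer a such that a is a perfect square but a + 33 is a perfect square; we check each in order.
a = 1: 1 + 33 = 34, not a perfect square.
a = 4: 4 + 33 = 37, not a perfect square.
a = 9: 9 + 33 = 42, not a perfect square.
a = 16: 16 = 4² and 16 + 33 = 49 = 7².
So a = 16 is the smallest counterexample.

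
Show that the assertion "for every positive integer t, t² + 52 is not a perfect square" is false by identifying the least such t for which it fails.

We need the least positive integer t for which t² + 52 is a perfect square.
For t = 1, 2, 3, 4, …, 9, 10, 11 the conclusion holds.
t = 12: 12² + 52 = 196 = 14², a perfect square.

t = 12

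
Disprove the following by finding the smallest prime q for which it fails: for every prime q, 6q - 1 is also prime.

Check each prime q in order until 6q - 1 is not prime.
The first 4 eligible values, up to q = 7, all satisfy the conclusion.
q = 11: 6q - 1 = 65 = 5 × 13, not prime.
Hence q = 11 is a counterexample.

q = 11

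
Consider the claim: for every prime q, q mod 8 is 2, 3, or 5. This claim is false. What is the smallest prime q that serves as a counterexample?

q = 7

A counterexample is any prime q such that the claim fails; we check each in order.
q = 2: 2 mod 8 = 2.
q = 3: 3 mod 8 = 3.
q = 5: 5 mod 8 = 5.
q = 7: 7 mod 8 = 7 — not in {2, 3, 5}.
Thus q = 7 disproves the claim, and no smaller q works.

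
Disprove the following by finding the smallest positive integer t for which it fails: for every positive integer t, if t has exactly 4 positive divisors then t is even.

Check each positive integer t in order until t has exactly 4 positive divisors but t is odd.
The first 4 eligible values, up to t = 14, all satisfy the conclusion.
t = 15: divisors of 15: 1, 3, 5, 15; 15 is odd.

t = 15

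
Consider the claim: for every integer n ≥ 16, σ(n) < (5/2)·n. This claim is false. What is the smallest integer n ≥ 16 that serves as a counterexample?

A counterexample is any integer n ≥ 16 such that the claim fails; we check each in order.
For n = 16, 17, 18, 19, 20, 21, 22, 23 the conclusion holds.
n = 24: σ(24) = 60; 60 ≥ 60.
Thus n = 24 disproves the claim, and no smaller n works.

n = 24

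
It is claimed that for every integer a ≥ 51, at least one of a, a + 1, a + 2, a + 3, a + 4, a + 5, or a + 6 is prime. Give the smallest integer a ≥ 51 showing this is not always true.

A counterexample is any integer a ≥ 51 such that a, a + 1, a + 2, a + 3, a + 4, a + 5, a + 6 are all composite; we check each in order.
For a = 51, 52, 53, 54, …, 87, 88, 89 the conclusion holds.
a = 90: 90 = 2 × 45; 91 = 7 × 13; 92 = 2 × 46; 93 = 3 × 31; 94 = 2 × 47; 95 = 5 × 19; 96 = 2 × 48 — all composite.
Hence a = 90 is a counterexample.

a = 90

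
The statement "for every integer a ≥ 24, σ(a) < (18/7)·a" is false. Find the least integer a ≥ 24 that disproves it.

a = 48

Check each integer a ≥ 24 in order until the claim fails.
For a = 24, 25, 26, 27, …, 45, 46, 47 the conclusion holds.
a = 48: σ(48) = 124; 124 ≥ 864/7.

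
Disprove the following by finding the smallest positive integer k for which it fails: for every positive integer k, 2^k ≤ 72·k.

k = 10

For k = 1, 2, 3, 4, 5, 6, 7, 8, 9 the conclusion holds.
k = 10: 2^k = 1024 and 72·k = 720, so 1024 > 720.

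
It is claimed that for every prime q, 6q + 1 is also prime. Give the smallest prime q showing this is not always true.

We need the least prime q for which 6q + 1 is not prime.
For q = 2, 3, 5, 7, 11, 13, 17 the conclusion holds.
q = 19: 6q + 1 = 115 = 5 × 23, not prime.
So q = 19 is the smallest counterexample.

q = 19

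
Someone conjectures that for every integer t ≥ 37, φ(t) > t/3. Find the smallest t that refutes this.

A counterexample is any integer t ≥ 37 such that the claim fails; we check each in order.
The first 5 eligible values, up to t = 41, all satisfy the conclusion.
t = 42: φ(42) = 12 and 42/3 = 14, so φ(42) ≤ 42/3.
Hence t = 42 is a counterexample.

t = 42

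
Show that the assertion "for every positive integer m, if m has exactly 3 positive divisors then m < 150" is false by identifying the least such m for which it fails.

Check each positive integer m in order until m has exactly 3 positive divisors but the claim fails.
The first 5 eligible values, up to m = 121, all satisfy the conclusion.
m = 169: τ(169) = 3; 169 ≥ 150.
So m = 169 is the smallest counterexample.

m = 169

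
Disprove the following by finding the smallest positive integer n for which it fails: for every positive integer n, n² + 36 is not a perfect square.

A counterexample is any positive integer n such that n² + 36 is a perfect square; we check each in order.
n = 1: 1² + 36 = 37, not a perfect square.
n = 2: 2² + 36 = 40, not a perfect square.
n = 3: 3² + 36 = 45, not a perfect square.
n = 4: 4² + 36 = 52, not a perfect square.
n = 5: 5² + 36 = 61, not a perfect square.
n = 6: 6² + 36 = 72, not a perfect square.
n = 7: 7² + 36 = 85, not a perfect square.
n = 8: 8² + 36 = 100 = 10², a perfect square.

n = 8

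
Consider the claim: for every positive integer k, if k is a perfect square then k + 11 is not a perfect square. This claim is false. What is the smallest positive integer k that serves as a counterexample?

Check each positive integer k in order until k is a perfect square but k + 11 is a perfect square.
The first 4 eligible values, up to k = 16, all satisfy the conclusion.
k = 25: 25 = 5² and 25 + 11 = 36 = 6².
Thus k = 25 disproves the claim, and no smaller k works.

k = 25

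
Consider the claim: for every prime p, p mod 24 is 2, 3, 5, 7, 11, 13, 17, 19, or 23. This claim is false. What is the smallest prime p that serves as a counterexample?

For p = 2, 3, 5, 7, …, 61, 67, 71 the conclusion holds.
p = 73: 73 mod 24 = 1 — not in {2, 3, 5, 7, 11, 13, 17, 19, 23}.

p = 73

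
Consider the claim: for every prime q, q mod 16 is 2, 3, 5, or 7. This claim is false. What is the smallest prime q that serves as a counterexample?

q = 11

Check each prime q in order until the claim fails.
For q = 2, 3, 5, 7 the conclusion holds.
q = 11: 11 mod 16 = 11 — not in {2, 3, 5, 7}.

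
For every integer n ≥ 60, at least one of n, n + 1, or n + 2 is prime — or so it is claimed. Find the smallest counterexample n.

n = 62

We need the least integer n ≥ 60 for which n, n + 1, n + 2 are all composite.
n = 60: 61 is prime.
n = 61: 61 is prime.
n = 62: 62 = 2 × 31; 63 = 3 × 21; 64 = 2 × 32 — all composite.
Hence n = 62 is a counterexample.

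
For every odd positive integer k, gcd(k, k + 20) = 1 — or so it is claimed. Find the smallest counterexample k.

k = 5

A counterexample is any odd positive integer k such that gcd(k, k + 20) > 1; we check each in order.
k = 1: gcd(1, 21) = 1.
k = 3: gcd(3, 23) = 1.
k = 5: gcd(5, 25) = 5.
Thus k = 5 disproves the claim, and no smaller k works.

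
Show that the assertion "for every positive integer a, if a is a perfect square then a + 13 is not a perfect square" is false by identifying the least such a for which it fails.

A counterexample is any positive integer a such that a is a perfect square but a + 13 is a perfect square; we check each in order.
a = 1: 1 + 13 = 14, not a perfect square.
a = 4: 4 + 13 = 17, not a perfect square.
a = 9: 9 + 13 = 22, not a perfect square.
a = 16: 16 + 13 = 29, not a perfect square.
a = 25: 25 + 13 = 38, not a perfect square.
a = 36: 36 = 6² and 36 + 13 = 49 = 7².
So a = 36 is the smallest counterexample.

a = 36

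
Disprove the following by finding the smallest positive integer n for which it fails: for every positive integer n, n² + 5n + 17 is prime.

n = 8

For n = 1, 2, 3, 4, 5, 6, 7 the conclusion holds.
n = 8: n² + 5n + 17 = 121 = 11 × 11, composite.
So n = 8 is the smallest counterexample.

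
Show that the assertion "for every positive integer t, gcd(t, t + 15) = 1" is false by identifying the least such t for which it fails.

t = 3

A counterexample is any positive integer t such that gcd(t, t + 15) > 1; we check each in order.
For t = 1, 2 the conclusion holds.
t = 3: gcd(3, 18) = 3.
So t = 3 is the smallest counterexample.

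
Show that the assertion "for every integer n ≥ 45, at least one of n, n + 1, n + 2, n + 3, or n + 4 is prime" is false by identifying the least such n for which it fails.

A counterexample is any integer n ≥ 45 such that n, n + 1, n + 2, n + 3, n + 4 are all composite; we check each in order.
n = 45: 47 is prime.
n = 46: 47 is prime.
n = 47: 47 is prime.
n = 48: 48 = 2 × 24; 49 = 7 × 7; 50 = 2 × 25; 51 = 3 × 17; 52 = 2 × 26 — all composite.
Hence n = 48 is a counterexample.

n = 48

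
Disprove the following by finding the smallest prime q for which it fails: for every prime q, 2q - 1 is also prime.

q = 5

Check each prime q in order until 2q - 1 is not prime.
For q = 2, 3 the conclusion holds.
q = 5: 2q - 1 = 9 = 3 × 3, not prime.
So q = 5 is the smallest counterexample.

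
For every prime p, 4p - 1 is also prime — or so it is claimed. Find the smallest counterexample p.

p = 7

We need the least prime p for which 4p - 1 is not prime.
For p = 2, 3, 5 the conclusion holds.
p = 7: 4p - 1 = 27 = 3 × 9, not prime.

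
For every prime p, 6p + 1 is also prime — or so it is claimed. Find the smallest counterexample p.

p = 19

p = 2: 6p + 1 = 13, prime.
p = 3: 6p + 1 = 19, prime.
p = 5: 6p + 1 = 31, prime.
p = 7: 6p + 1 = 43, prime.
p = 11: 6p + 1 = 67, prime.
p = 13: 6p + 1 = 79, prime.
p = 17: 6p + 1 = 103, prime.
p = 19: 6p + 1 = 115 = 5 × 23, not prime.
So p = 19 is the smallest counterexample.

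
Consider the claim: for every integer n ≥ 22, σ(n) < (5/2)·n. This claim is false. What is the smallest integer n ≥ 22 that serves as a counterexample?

n = 22: σ(22) = 36; 36 < 55.
n = 23: σ(23) = 24; 24 < 115/2.
n = 24: σ(24) = 60; 60 ≥ 60.

n = 24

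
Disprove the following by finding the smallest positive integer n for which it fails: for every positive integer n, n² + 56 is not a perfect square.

A counterexample is any positive integer n such that n² + 56 is a perfect square; we check each in order.
For n = 1, 2, 3, 4 the conclusion holds.
n = 5: 5² + 56 = 81 = 9², a perfect square.

n = 5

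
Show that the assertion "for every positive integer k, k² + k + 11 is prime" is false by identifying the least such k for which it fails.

k = 10

A counterexample is any positive integer k such that k² + k + 11 is not prime; we check each in order.
For k = 1, 2, 3, 4, 5, 6, 7, 8, 9 the conclusion holds.
k = 10: k² + k + 11 = 121 = 11 × 11, composite.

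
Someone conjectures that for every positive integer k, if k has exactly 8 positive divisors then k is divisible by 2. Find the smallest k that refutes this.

For k = 24, 30, 40, 42, …, 88, 102, 104 the conclusion holds.
k = 105: τ(105) = 8; 105 mod 2 = 1.
Hence k = 105 is a counterexample.

k = 105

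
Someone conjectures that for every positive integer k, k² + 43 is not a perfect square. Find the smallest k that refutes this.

A counterexample is any positive integer k such that k² + 43 is a perfect square; we check each in order.
The first 20 eligible values, up to k = 20, all satisfy the conclusion.
k = 21: 21² + 43 = 484 = 22², a perfect square.

k = 21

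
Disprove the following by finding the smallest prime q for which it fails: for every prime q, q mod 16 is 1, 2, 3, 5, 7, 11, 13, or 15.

q = 41

The first 12 eligible values, up to q = 37, all satisfy the conclusion.
q = 41: 41 mod 16 = 9 — not in {1, 2, 3, 5, 7, 11, 13, 15}.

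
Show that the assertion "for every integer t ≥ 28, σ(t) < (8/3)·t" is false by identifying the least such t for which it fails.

We need the least integer t ≥ 28 for which the claim fails.
For t = 28, 29, 30, 31, …, 57, 58, 59 the conclusion holds.
t = 60: σ(60) = 168; 168 ≥ 160.
Hence t = 60 is a counterexample.

t = 60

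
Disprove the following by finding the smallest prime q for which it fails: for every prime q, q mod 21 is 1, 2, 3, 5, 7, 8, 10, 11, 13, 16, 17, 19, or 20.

q = 67

For q = 2, 3, 5, 7, …, 53, 59, 61 the conclusion holds.
q = 67: 67 mod 21 = 4 — not in {1, 2, 3, 5, 7, 8, 10, 11, 13, 16, 17, 19, 20}.
So q = 67 is the smallest counterexample.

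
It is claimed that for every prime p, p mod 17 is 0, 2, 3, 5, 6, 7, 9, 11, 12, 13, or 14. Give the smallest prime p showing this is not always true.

A counterexample is any prime p such that the claim fails; we check each in order.
The first 16 eligible values, up to p = 53, all satisfy the conclusion.
p = 59: 59 mod 17 = 8 — not in {0, 2, 3, 5, 6, 7, 9, 11, 12, 13, 14}.

p = 59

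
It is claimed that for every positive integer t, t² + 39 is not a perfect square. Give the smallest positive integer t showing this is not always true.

t = 1: 1² + 39 = 40, not a perfect square.
t = 2: 2² + 39 = 43, not a perfect square.
t = 3: 3² + 39 = 48, not a perfect square.
t = 4: 4² + 39 = 55, not a perfect square.
t = 5: 5² + 39 = 64 = 8², a perfect square.

t = 5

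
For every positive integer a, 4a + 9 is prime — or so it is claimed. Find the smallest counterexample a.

A counterexample is any positive integer a such that 4a + 9 is not prime; we check each in order.
For a = 1, 2 the conclusion holds.
a = 3: 4a + 9 = 21 = 3 × 7, composite.
Hence a = 3 is a counterexample.

a = 3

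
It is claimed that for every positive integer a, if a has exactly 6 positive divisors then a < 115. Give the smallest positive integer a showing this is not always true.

a = 116

We need the least positive integer a for which a has exactly 6 positive divisors but the claim fails.
For a = 12, 18, 20, 28, …, 92, 98, 99 the conclusion holds.
a = 116: τ(116) = 6; 116 ≥ 115.
Hence a = 116 is a counterexample.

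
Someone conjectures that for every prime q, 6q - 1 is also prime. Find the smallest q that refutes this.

q = 11

Check each prime q in order until 6q - 1 is not prime.
For q = 2, 3, 5, 7 the conclusion holds.
q = 11: 6q - 1 = 65 = 5 × 13, not prime.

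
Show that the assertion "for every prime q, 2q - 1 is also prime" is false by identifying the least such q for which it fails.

q = 5

A counterexample is any prime q such that 2q - 1 is not prime; we check each in order.
For q = 2, 3 the conclusion holds.
q = 5: 2q - 1 = 9 = 3 × 3, not prime.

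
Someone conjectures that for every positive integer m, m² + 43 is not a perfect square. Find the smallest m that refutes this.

m = 21

We need the least positive integer m for which m² + 43 is a perfect square.
For m = 1, 2, 3, 4, …, 18, 19, 20 the conclusion holds.
m = 21: 21² + 43 = 484 = 22², a perfect square.
Thus m = 21 disproves the claim, and no smaller m works.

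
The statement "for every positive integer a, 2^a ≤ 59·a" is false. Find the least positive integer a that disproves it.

a = 10

Check each positive integer a in order until 2^a > 59·a.
For a = 1, 2, 3, 4, 5, 6, 7, 8, 9 the conclusion holds.
a = 10: 2^a = 1024 and 59·a = 590, so 1024 > 590.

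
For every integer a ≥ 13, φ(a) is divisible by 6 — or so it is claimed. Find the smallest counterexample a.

a = 15

A counterexample is any integer a ≥ 13 such that φ(a) is not divisible by 6; we check each in order.
a = 13: φ(13) = 12; 12 mod 6 = 0.
a = 14: φ(14) = 6; 6 mod 6 = 0.
a = 15: φ(15) = 8; 8 mod 6 = 2.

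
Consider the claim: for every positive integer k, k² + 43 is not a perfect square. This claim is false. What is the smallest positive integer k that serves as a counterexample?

We need the least positive integer k for which k² + 43 is a perfect square.
The first 20 eligible values, up to k = 20, all satisfy the conclusion.
k = 21: 21² + 43 = 484 = 22², a perfect square.
Hence k = 21 is a counterexample.

k = 21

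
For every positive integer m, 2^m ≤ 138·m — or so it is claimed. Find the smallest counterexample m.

A counterexample is any positive integer m such that 2^m > 138·m; we check each in order.
For m = 1, 2, 3, 4, 5, 6, 7, 8, 9, 10 the conclusion holds.
m = 11: 2^m = 2048 and 138·m = 1518, so 2048 > 1518.
So m = 11 is the smallest counterexample.

m = 11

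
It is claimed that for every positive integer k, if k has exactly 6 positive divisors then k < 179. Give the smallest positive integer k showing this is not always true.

We need the least positive integer k for which k has exactly 6 positive divisors but the claim fails.
The first 26 eligible values, up to k = 175, all satisfy the conclusion.
k = 188: τ(188) = 6; 188 ≥ 179.
Hence k = 188 is a counterexample.

k = 188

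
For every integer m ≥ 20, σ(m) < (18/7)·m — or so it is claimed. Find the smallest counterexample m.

m = 48

We need the least integer m ≥ 20 for which the claim fails.
For m = 20, 21, 22, 23, …, 45, 46, 47 the conclusion holds.
m = 48: σ(48) = 124; 124 ≥ 864/7.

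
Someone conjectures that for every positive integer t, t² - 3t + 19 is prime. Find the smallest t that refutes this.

t = 18

A counterexample is any positive integer t such that t² - 3t + 19 is not prime; we check each in order.
The first 17 eligible values, up to t = 17, all satisfy the conclusion.
t = 18: t² - 3t + 19 = 289 = 17 × 17, composite.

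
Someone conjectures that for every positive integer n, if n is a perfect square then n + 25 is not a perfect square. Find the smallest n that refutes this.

n = 144

We need the least positive integer n for which n is a perfect square but n + 25 is a perfect square.
The first 11 eligible values, up to n = 121, all satisfy the conclusion.
n = 144: 144 = 12² and 144 + 25 = 169 = 13².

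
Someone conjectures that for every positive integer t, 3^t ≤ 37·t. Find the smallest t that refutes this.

t = 5

For t = 1, 2, 3, 4 the conclusion holds.
t = 5: 3^t = 243 and 37·t = 185, so 243 > 185.
Hence t = 5 is a counterexample.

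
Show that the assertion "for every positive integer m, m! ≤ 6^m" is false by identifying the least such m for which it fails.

m = 14

For m = 1, 2, 3, 4, …, 11, 12, 13 the conclusion holds.
m = 14: m! = 87178291200 and 6^m = 78364164096, so 87178291200 > 78364164096.
Thus m = 14 disproves the claim, and no smaller m works.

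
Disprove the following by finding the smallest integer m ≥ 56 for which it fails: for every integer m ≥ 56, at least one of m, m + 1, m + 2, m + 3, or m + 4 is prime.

The first 6 eligible values, up to m = 61, all satisfy the conclusion.
m = 62: 62 = 2 × 31; 63 = 3 × 21; 64 = 2 × 32; 65 = 5 × 13; 66 = 2 × 33 — all composite.

m = 62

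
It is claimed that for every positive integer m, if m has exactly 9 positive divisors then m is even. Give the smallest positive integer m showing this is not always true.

m = 225

We need the least positive integer m for which m has exactly 9 positive divisors but m is odd.
m = 36: divisors of 36: 9 divisors; 36 is even.
m = 100: divisors of 100: 9 divisors; 100 is even.
m = 196: divisors of 196: 9 divisors; 196 is even.
m = 225: divisors of 225: 9 divisors; 225 is odd.
Thus m = 225 disproves the claim, and no smaller m works.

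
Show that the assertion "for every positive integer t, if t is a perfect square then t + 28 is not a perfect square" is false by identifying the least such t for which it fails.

t = 36

Check each positive integer t in order until t is a perfect square but t + 28 is a perfect square.
t = 1: 1 + 28 = 29, not a perfect square.
t = 4: 4 + 28 = 32, not a perfect square.
t = 9: 9 + 28 = 37, not a perfect square.
t = 16: 16 + 28 = 44, not a perfect square.
t = 25: 25 + 28 = 53, not a perfect square.
t = 36: 36 = 6² and 36 + 28 = 64 = 8².
Hence t = 36 is a counterexample.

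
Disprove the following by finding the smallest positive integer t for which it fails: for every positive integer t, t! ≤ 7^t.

t = 17

A counterexample is any positive integer t such that t! > 7^t; we check each in order.
For t = 1, 2, 3, 4, …, 14, 15, 16 the conclusion holds.
t = 17: t! = 355687428096000 and 7^t = 232630513987207, so 355687428096000 > 232630513987207.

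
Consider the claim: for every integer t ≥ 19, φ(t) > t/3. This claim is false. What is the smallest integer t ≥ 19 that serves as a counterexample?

t = 19: φ(19) = 18 and 19/3 = 19/3, so φ(19) > 19/3.
t = 20: φ(20) = 8 and 20/3 = 20/3, so φ(20) > 20/3.
t = 21: φ(21) = 12 and 21/3 = 7, so φ(21) > 21/3.
t = 22: φ(22) = 10 and 22/3 = 22/3, so φ(22) > 22/3.
t = 23: φ(23) = 22 and 23/3 = 23/3, so φ(23) > 23/3.
t = 24: φ(24) = 8 and 24/3 = 8, so φ(24) ≤ 24/3.
Thus t = 24 disproves the claim, and no smaller t works.

t = 24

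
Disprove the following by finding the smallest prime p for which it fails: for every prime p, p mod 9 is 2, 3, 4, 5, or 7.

p = 17

Check each prime p in order until the claim fails.
The first 6 eligible values, up to p = 13, all satisfy the conclusion.
p = 17: 17 mod 9 = 8 — not in {2, 3, 4, 5, 7}.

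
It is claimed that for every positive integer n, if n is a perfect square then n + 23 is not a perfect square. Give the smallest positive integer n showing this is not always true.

n = 121

Check each positive integer n in order until n is a perfect square but n + 23 is a perfect square.
For n = 1, 4, 9, 16, 25, 36, 49, 64, 81, 100 the conclusion holds.
n = 121: 121 = 11² and 121 + 23 = 144 = 12².
So n = 121 is the smallest counterexample.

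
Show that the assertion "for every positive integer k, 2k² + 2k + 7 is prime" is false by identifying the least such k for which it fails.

We need the least positive integer k for which 2k² + 2k + 7 is not prime.
For k = 1, 2, 3, 4, 5 the conclusion holds.
k = 6: 2k² + 2k + 7 = 91 = 7 × 13, composite.
So k = 6 is the smallest counterexample.

k = 6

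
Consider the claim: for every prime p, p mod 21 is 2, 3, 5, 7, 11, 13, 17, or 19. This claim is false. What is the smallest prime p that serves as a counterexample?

p = 29

For p = 2, 3, 5, 7, 11, 13, 17, 19, 23 the conclusion holds.
p = 29: 29 mod 21 = 8 — not in {2, 3, 5, 7, 11, 13, 17, 19}.
Hence p = 29 is a counterexample.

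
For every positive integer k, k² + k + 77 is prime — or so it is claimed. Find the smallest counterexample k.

k = 6

Check each positive integer k in order until k² + k + 77 is not prime.
For k = 1, 2, 3, 4, 5 the conclusion holds.
k = 6: k² + k + 77 = 119 = 7 × 17, composite.
So k = 6 is the smallest counterexample.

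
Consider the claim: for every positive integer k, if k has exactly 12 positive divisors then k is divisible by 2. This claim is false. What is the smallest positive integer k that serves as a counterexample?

k = 315

Check each positive integer k in order until k has exactly 12 positive divisors but k is not divisible by 2.
The first 24 eligible values, up to k = 308, all satisfy the conclusion.
k = 315: τ(315) = 12; 315 mod 2 = 1.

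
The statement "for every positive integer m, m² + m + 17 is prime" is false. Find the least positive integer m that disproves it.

A counterexample is any positive integer m such that m² + m + 17 is not prime; we check each in order.
For m = 1, 2, 3, 4, …, 13, 14, 15 the conclusion holds.
m = 16: m² + m + 17 = 289 = 17 × 17, composite.

m = 16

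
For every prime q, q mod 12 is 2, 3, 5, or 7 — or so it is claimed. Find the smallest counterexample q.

q = 11

For q = 2, 3, 5, 7 the conclusion holds.
q = 11: 11 mod 12 = 11 — not in {2, 3, 5, 7}.
Hence q = 11 is a counterexample.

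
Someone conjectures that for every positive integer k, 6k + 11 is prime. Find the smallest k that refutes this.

k = 4

A counterexample is any positive integer k such that 6k + 11 is not prime; we check each in order.
k = 1: 6k + 11 = 17, prime.
k = 2: 6k + 11 = 23, prime.
k = 3: 6k + 11 = 29, prime.
k = 4: 6k + 11 = 35 = 5 × 7, composite.
Hence k = 4 is a counterexample.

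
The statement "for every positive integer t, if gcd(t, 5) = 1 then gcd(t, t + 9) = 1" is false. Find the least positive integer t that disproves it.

t = 3

We need the least positive integer t for which gcd(t, 5) = 1 but gcd(t, t + 9) > 1.
For t = 1, 2 the conclusion holds.
t = 3: gcd(3, 12) = 3.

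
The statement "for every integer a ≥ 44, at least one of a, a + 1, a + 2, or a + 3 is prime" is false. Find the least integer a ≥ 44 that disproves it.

a = 48

Check each integer a ≥ 44 in order until a, a + 1, a + 2, a + 3 are all composite.
The first 4 eligible values, up to a = 47, all satisfy the conclusion.
a = 48: 48 = 2 × 24; 49 = 7 × 7; 50 = 2 × 25; 51 = 3 × 17 — all composite.
So a = 48 is the smallest counterexample.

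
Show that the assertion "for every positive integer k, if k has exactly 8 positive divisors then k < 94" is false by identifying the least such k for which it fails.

We need the least positive integer k for which k has exactly 8 positive divisors but the claim fails.
The first 10 eligible values, up to k = 88, all satisfy the conclusion.
k = 102: τ(102) = 8; 102 ≥ 94.
Thus k = 102 disproves the claim, and no smaller k works.

k = 102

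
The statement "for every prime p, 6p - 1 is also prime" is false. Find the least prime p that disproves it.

p = 11

We need the least prime p for which 6p - 1 is not prime.
For p = 2, 3, 5, 7 the conclusion holds.
p = 11: 6p - 1 = 65 = 5 × 13, not prime.
Thus p = 11 disproves the claim, and no smaller p works.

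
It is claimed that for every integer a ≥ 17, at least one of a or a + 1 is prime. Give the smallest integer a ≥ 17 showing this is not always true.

a = 20

For a = 17, 18, 19 the conclusion holds.
a = 20: 20 = 2 × 10; 21 = 3 × 7 — both composite.
Thus a = 20 disproves the claim, and no smaller a works.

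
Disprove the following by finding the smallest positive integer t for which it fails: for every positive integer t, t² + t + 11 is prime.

The first 9 eligible values, up to t = 9, all satisfy the conclusion.
t = 10: t² + t + 11 = 121 = 11 × 11, composite.
Thus t = 10 disproves the claim, and no smaller t works.

t = 10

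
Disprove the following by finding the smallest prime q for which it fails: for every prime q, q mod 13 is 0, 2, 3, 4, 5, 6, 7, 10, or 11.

q = 47

For q = 2, 3, 5, 7, …, 37, 41, 43 the conclusion holds.
q = 47: 47 mod 13 = 8 — not in {0, 2, 3, 4, 5, 6, 7, 10, 11}.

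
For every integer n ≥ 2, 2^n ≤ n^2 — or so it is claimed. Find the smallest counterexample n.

For n = 2, 3, 4 the conclusion holds.
n = 5: 2^n = 32 and n^2 = 25, so 32 > 25.

n = 5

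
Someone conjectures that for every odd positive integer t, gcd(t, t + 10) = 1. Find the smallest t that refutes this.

t = 5

For t = 1, 3 the conclusion holds.
t = 5: gcd(5, 15) = 5.
Hence t = 5 is a counterexample.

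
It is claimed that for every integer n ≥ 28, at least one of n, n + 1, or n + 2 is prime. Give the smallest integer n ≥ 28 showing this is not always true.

n = 32

Check each integer n ≥ 28 in order until n, n + 1, n + 2 are all composite.
The first 4 eligible values, up to n = 31, all satisfy the conclusion.
n = 32: 32 = 2 × 16; 33 = 3 × 11; 34 = 2 × 17 — all composite.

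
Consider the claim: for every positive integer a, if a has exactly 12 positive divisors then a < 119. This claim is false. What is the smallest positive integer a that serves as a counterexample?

The first 6 eligible values, up to a = 108, all satisfy the conclusion.
a = 126: τ(126) = 12; 126 ≥ 119.

a = 126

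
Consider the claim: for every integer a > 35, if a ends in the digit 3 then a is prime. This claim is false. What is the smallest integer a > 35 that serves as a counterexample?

Check each integer a > 35 in order until a ends in the digit 3 but a is not prime.
For a = 43, 53 the conclusion holds.
a = 63: 63 ends in 3; 63 = 3 × 21, composite.
So a = 63 is the smallest counterexample.

a = 63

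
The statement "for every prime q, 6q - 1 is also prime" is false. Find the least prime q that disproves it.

q = 11

Check each prime q in order until 6q - 1 is not prime.
For q = 2, 3, 5, 7 the conclusion holds.
q = 11: 6q - 1 = 65 = 5 × 13, not prime.
So q = 11 is the smallest counterexample.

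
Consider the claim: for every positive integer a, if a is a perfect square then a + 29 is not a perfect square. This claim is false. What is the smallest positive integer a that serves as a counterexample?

a = 196

Check each positive integer a in order until a is a perfect square but a + 29 is a perfect square.
The first 13 eligible values, up to a = 169, all satisfy the conclusion.
a = 196: 196 = 14² and 196 + 29 = 225 = 15².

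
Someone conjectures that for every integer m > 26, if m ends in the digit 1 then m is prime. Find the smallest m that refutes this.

Check each integer m > 26 in order until m ends in the digit 1 but m is not prime.
For m = 31, 41 the conclusion holds.
m = 51: 51 ends in 1; 51 = 3 × 17, composite.

m = 51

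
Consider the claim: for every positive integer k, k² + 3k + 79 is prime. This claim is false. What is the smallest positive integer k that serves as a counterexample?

k = 1: k² + 3k + 79 = 83, prime.
k = 2: k² + 3k + 79 = 89, prime.
k = 3: k² + 3k + 79 = 97, prime.
k = 4: k² + 3k + 79 = 107, prime.
k = 5: k² + 3k + 79 = 119 = 7 × 17, composite.

k = 5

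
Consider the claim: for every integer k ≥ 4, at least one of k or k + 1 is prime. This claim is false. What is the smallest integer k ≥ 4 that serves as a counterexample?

k = 4: 5 is prime.
k = 5: 5 is prime.
k = 6: 7 is prime.
k = 7: 7 is prime.
k = 8: 8 = 2 × 4; 9 = 3 × 3 — both composite.
Hence k = 8 is a counterexample.

k = 8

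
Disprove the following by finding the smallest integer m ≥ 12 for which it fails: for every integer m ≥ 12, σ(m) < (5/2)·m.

m = 24

A counterexample is any integer m ≥ 12 such that the claim fails; we check each in order.
The first 12 eligible values, up to m = 23, all satisfy the conclusion.
m = 24: σ(24) = 60; 60 ≥ 60.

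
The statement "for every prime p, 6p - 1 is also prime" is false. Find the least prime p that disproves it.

We need the least prime p for which 6p - 1 is not prime.
The first 4 eligible values, up to p = 7, all satisfy the conclusion.
p = 11: 6p - 1 = 65 = 5 × 13, not prime.

p = 11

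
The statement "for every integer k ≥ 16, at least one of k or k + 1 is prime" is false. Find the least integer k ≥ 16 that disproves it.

We need the least integer k ≥ 16 for which k, k + 1 are both composite.
For k = 16, 17, 18, 19 the conclusion holds.
k = 20: 20 = 2 × 10; 21 = 3 × 7 — both composite.

k = 20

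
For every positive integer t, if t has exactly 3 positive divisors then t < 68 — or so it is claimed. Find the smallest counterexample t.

Check each positive integer t in order until t has exactly 3 positive divisors but the claim fails.
For t = 4, 9, 25, 49 the conclusion holds.
t = 121: τ(121) = 3; 121 ≥ 68.
So t = 121 is the smallest counterexample.

t = 121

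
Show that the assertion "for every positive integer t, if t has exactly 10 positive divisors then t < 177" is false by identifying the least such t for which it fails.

t = 208

t = 48: τ(48) = 10; 48 < 177.
t = 80: τ(80) = 10; 80 < 177.
t = 112: τ(112) = 10; 112 < 177.
t = 162: τ(162) = 10; 162 < 177.
t = 176: τ(176) = 10; 176 < 177.
t = 208: τ(208) = 10; 208 ≥ 177.
Hence t = 208 is a counterexample.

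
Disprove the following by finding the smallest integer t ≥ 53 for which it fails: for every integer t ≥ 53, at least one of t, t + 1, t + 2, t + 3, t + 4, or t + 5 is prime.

Check each integer t ≥ 53 in order until t, t + 1, t + 2, t + 3, t + 4, t + 5 are all composite.
For t = 53, 54, 55, 56, …, 87, 88, 89 the conclusion holds.
t = 90: 90 = 2 × 45; 91 = 7 × 13; 92 = 2 × 46; 93 = 3 × 31; 94 = 2 × 47; 95 = 5 × 19 — all composite.
So t = 90 is the smallest counterexample.

t = 90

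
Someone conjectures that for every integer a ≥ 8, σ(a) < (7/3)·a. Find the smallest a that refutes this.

a = 8: σ(8) = 15; 15 < 56/3.
a = 9: σ(9) = 13; 13 < 21.
a = 10: σ(10) = 18; 18 < 70/3.
a = 11: σ(11) = 12; 12 < 77/3.
a = 12: σ(12) = 28; 28 ≥ 28.
So a = 12 is the smallest counterexample.

a = 12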